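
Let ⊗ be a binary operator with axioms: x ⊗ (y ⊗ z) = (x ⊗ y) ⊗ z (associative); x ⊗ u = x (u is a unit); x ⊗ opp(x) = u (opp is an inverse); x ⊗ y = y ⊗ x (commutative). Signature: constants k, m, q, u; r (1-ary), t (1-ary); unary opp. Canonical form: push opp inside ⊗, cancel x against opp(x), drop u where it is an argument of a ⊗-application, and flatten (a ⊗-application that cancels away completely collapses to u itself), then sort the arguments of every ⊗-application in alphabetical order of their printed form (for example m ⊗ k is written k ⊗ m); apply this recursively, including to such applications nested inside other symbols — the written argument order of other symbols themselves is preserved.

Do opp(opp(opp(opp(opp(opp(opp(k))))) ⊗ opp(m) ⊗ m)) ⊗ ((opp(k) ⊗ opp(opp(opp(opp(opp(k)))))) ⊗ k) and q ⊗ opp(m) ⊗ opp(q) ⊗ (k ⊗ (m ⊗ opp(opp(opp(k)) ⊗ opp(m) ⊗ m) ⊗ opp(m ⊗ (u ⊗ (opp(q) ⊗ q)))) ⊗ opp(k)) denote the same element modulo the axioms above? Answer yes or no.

Answer: no — opp(k) ⊗ opp(k) vs opp(k) ⊗ opp(m)

Derivation:
Left:  opp(opp(opp(opp(opp(opp(opp(k))))) ⊗ opp(m) ⊗ m)) ⊗ ((opp(k) ⊗ opp(opp(opp(opp(opp(k)))))) ⊗ k)
  Push opp inside:  distribute opp over ⊗ and collapse double opp
  Cancel:  m cancels
  Collect terms:  opp(k) ⊗ opp(k)
Right:  q ⊗ opp(m) ⊗ opp(q) ⊗ (k ⊗ (m ⊗ opp(opp(opp(k)) ⊗ opp(m) ⊗ m) ⊗ opp(m ⊗ (u ⊗ (opp(q) ⊗ q)))) ⊗ opp(k))
  Push opp inside:  distribute opp over ⊗ and collapse double opp
  Cancel inverse pairs:  q cancels
  Collect:  opp(m) ⊗ opp(k)
  Sort arguments:  opp(k) ⊗ opp(m)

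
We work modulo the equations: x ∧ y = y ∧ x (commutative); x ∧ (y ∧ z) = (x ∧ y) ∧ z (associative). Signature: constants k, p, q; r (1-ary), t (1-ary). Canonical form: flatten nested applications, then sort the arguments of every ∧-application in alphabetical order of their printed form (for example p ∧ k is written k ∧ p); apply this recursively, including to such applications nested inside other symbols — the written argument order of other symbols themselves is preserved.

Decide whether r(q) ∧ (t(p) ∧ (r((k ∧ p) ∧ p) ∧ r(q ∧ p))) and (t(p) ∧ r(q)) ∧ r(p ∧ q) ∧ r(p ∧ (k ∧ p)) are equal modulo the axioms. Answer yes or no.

Left:  r(q) ∧ (t(p) ∧ (r((k ∧ p) ∧ p) ∧ r(q ∧ p)))
  Merge nested applications:  r(q) ∧ t(p) ∧ r((k ∧ p) ∧ p) ∧ r(q ∧ p)
  Inside:  r((k ∧ p) ∧ p)  →  r(k ∧ p ∧ p)
  Inside:  r(q ∧ p)  →  r(p ∧ q)
  Order the arguments:  r(k ∧ p ∧ p) ∧ r(p ∧ q) ∧ r(q) ∧ t(p)
Right:  (t(p) ∧ r(q)) ∧ r(p ∧ q) ∧ r(p ∧ (k ∧ p))
  Flatten:  t(p) ∧ r(q) ∧ r(p ∧ q) ∧ r(p ∧ (k ∧ p))
  Simplify inside:  r(p ∧ (k ∧ p))  →  r(k ∧ p ∧ p)
  Sort:  r(k ∧ p ∧ p) ∧ r(p ∧ q) ∧ r(q) ∧ t(p)

Answer: yes — both canonical forms are r(k ∧ p ∧ p) ∧ r(p ∧ q) ∧ r(q) ∧ t(p)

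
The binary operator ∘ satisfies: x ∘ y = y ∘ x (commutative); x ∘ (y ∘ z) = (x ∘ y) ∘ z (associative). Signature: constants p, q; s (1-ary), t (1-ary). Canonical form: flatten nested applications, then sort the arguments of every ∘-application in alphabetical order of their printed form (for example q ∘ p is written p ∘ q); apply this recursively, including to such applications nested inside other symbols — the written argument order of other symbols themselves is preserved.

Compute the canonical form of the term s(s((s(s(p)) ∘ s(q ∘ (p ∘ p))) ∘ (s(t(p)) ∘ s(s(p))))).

Answer: s(s(s(p ∘ p ∘ q) ∘ s(s(p)) ∘ s(s(p)) ∘ s(t(p))))

Derivation:
Descend into:  (s(s(p)) ∘ s(q ∘ (p ∘ p))) ∘ (s(t(p)) ∘ s(s(p)))
Flatten:  s(s(p)) ∘ s(q ∘ (p ∘ p)) ∘ s(t(p)) ∘ s(s(p))
Canonicalize subterm:  s(q ∘ (p ∘ p))  →  s(p ∘ p ∘ q)
Sort:  s(p ∘ p ∘ q) ∘ s(s(p)) ∘ s(s(p)) ∘ s(t(p))
Reassemble:  s(s(s(p ∘ p ∘ q) ∘ s(s(p)) ∘ s(s(p)) ∘ s(t(p))))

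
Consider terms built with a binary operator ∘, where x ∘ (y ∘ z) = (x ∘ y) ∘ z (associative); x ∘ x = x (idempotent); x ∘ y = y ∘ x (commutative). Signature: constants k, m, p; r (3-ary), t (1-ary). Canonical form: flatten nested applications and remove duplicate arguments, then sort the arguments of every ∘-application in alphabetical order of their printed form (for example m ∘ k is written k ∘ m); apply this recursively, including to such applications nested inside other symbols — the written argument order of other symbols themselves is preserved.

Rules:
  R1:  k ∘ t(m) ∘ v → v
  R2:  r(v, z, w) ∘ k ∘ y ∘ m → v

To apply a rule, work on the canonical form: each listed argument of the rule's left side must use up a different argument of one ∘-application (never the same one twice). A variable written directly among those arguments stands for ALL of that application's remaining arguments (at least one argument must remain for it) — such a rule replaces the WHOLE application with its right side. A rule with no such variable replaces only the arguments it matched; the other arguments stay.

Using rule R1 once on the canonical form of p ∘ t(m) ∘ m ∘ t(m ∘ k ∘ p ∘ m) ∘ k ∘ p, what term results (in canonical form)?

Canonical form:  k ∘ m ∘ p ∘ t(k ∘ m ∘ p) ∘ t(m)
Apply R1:  consuming k, t(m);  v := m ∘ p ∘ t(k ∘ m ∘ p)
The variable takes the whole remainder — replace the entire application.
Result:  m ∘ p ∘ t(k ∘ m ∘ p)

Answer: m ∘ p ∘ t(k ∘ m ∘ p)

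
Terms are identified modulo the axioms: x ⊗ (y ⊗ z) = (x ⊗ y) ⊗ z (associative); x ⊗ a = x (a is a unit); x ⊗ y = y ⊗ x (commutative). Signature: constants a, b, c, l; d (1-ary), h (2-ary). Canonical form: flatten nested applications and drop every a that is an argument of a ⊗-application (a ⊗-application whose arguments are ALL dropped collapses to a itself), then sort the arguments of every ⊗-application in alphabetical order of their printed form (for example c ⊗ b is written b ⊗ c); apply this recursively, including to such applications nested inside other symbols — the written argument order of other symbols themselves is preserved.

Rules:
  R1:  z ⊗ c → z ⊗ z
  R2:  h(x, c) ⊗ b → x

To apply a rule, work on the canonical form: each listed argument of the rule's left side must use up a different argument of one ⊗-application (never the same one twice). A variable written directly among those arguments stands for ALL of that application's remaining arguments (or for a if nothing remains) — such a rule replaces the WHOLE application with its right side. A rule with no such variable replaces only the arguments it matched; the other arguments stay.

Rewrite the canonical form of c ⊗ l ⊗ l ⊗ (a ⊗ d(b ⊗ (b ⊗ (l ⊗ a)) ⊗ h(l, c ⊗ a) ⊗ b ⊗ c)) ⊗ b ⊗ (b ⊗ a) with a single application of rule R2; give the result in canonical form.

Canonical form:  b ⊗ b ⊗ c ⊗ d(b ⊗ b ⊗ b ⊗ c ⊗ h(l, c) ⊗ l) ⊗ l ⊗ l
Match R2:  consume b, h(l, c);  x := l
Result:  b ⊗ b ⊗ c ⊗ d(b ⊗ b ⊗ c ⊗ l ⊗ l) ⊗ l ⊗ l

Answer: b ⊗ b ⊗ c ⊗ d(b ⊗ b ⊗ c ⊗ l ⊗ l) ⊗ l ⊗ l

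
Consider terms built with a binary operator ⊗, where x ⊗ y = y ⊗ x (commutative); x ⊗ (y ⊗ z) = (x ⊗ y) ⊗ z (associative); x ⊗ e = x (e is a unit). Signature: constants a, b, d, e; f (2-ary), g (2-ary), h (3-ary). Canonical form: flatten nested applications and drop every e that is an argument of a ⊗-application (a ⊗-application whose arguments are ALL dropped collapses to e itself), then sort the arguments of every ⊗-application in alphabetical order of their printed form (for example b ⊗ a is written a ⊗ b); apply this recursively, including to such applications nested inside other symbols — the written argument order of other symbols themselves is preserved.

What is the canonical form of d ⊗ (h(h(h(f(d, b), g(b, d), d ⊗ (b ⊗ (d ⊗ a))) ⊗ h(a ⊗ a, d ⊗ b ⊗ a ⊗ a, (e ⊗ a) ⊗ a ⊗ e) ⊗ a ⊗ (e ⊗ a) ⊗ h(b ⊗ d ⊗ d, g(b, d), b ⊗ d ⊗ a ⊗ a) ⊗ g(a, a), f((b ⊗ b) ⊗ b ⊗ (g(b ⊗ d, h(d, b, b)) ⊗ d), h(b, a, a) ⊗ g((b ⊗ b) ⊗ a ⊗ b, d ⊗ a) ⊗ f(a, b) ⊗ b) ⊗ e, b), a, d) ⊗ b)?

Un-nest:  d ⊗ h(h(h(f(d, b), g(b, d), d ⊗ (b ⊗ (d ⊗ a))) ⊗ h(a ⊗ a, d ⊗ b ⊗ a ⊗ a, (e ⊗ a) ⊗ a ⊗ e) ⊗ a ⊗ (e ⊗ a) ⊗ h(b ⊗ d ⊗ d, g(b, d), b ⊗ d ⊗ a ⊗ a) ⊗ g(a, a), f((b ⊗ b) ⊗ b ⊗ (g(b ⊗ d, h(d, b, b)) ⊗ d), h(b, a, a) ⊗ g((b ⊗ b) ⊗ a ⊗ b, d ⊗ a) ⊗ f(a, b) ⊗ b) ⊗ e, b), a, d) ⊗ b
Inside:  h(h(h(f(d, b), g(b, d), d ⊗ (b ⊗ (d ⊗ a))) ⊗ h(a ⊗ a, d ⊗ b ⊗ a ⊗ a, (e ⊗ a) ⊗ a ⊗ e) ⊗ a ⊗ (e ⊗ a) ⊗ h(b ⊗ d ⊗ d, g(b, d), b ⊗ d ⊗ a ⊗ a) ⊗ g(a, a), f((b ⊗ b) ⊗ b ⊗ (g(b ⊗ d, h(d, b, b)) ⊗ d), h(b, a, a) ⊗ g((b ⊗ b) ⊗ a ⊗ b, d ⊗ a) ⊗ f(a, b) ⊗ b) ⊗ e, b), a, d)  →  h(h(a ⊗ a ⊗ g(a, a) ⊗ h(a ⊗ a, a ⊗ a ⊗ b ⊗ d, a ⊗ a) ⊗ h(b ⊗ d ⊗ d, g(b, d), a ⊗ a ⊗ b ⊗ d) ⊗ h(f(d, b), g(b, d), a ⊗ b ⊗ d ⊗ d), f(b ⊗ b ⊗ b ⊗ d ⊗ g(b ⊗ d, h(d, b, b)), b ⊗ f(a, b) ⊗ g(a ⊗ b ⊗ b ⊗ b, a ⊗ d) ⊗ h(b, a, a)), b), a, d)
Order the arguments:  b ⊗ d ⊗ h(h(a ⊗ a ⊗ g(a, a) ⊗ h(a ⊗ a, a ⊗ a ⊗ b ⊗ d, a ⊗ a) ⊗ h(b ⊗ d ⊗ d, g(b, d), a ⊗ a ⊗ b ⊗ d) ⊗ h(f(d, b), g(b, d), a ⊗ b ⊗ d ⊗ d), f(b ⊗ b ⊗ b ⊗ d ⊗ g(b ⊗ d, h(d, b, b)), b ⊗ f(a, b) ⊗ g(a ⊗ b ⊗ b ⊗ b, a ⊗ d) ⊗ h(b, a, a)), b), a, d)

Answer: b ⊗ d ⊗ h(h(a ⊗ a ⊗ g(a, a) ⊗ h(a ⊗ a, a ⊗ a ⊗ b ⊗ d, a ⊗ a) ⊗ h(b ⊗ d ⊗ d, g(b, d), a ⊗ a ⊗ b ⊗ d) ⊗ h(f(d, b), g(b, d), a ⊗ b ⊗ d ⊗ d), f(b ⊗ b ⊗ b ⊗ d ⊗ g(b ⊗ d, h(d, b, b)), b ⊗ f(a, b) ⊗ g(a ⊗ b ⊗ b ⊗ b, a ⊗ d) ⊗ h(b, a, a)), b), a, d)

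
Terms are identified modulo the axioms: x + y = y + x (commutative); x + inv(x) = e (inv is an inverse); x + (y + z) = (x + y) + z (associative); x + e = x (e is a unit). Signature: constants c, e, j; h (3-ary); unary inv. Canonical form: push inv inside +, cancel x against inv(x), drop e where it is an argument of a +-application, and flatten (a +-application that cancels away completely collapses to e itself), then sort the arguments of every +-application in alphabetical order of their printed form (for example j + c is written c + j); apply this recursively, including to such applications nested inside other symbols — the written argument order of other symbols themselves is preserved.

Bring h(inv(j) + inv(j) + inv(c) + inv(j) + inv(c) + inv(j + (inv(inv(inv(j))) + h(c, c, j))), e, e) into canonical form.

Descend into:  inv(j) + inv(j) + inv(c) + inv(j) + inv(c) + inv(j + (inv(inv(inv(j))) + h(c, c, j)))
Push inv inside:  distribute inv over + and collapse double inv
Collect terms:  inv(j) + inv(j) + inv(j) + inv(c) + inv(c) + inv(h(c, c, j))
Sort:  inv(c) + inv(c) + inv(h(c, c, j)) + inv(j) + inv(j) + inv(j)
Rebuild:  h(inv(c) + inv(c) + inv(h(c, c, j)) + inv(j) + inv(j) + inv(j), e, e)

Answer: h(inv(c) + inv(c) + inv(h(c, c, j)) + inv(j) + inv(j) + inv(j), e, e)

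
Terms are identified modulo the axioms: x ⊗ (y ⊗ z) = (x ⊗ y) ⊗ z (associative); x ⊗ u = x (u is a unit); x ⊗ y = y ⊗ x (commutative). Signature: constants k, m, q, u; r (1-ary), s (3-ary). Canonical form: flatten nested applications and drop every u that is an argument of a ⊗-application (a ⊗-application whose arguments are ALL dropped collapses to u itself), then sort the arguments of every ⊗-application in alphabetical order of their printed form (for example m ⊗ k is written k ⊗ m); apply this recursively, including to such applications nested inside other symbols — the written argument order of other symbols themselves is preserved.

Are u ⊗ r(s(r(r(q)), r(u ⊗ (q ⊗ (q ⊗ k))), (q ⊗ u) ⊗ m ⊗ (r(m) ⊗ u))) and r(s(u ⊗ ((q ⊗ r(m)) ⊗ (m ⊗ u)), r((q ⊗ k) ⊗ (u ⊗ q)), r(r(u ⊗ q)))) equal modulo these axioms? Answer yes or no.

Left:  u ⊗ r(s(r(r(q)), r(u ⊗ (q ⊗ (q ⊗ k))), (q ⊗ u) ⊗ m ⊗ (r(m) ⊗ u)))
  Canonicalize subterm:  r(s(r(r(q)), r(u ⊗ (q ⊗ (q ⊗ k))), (q ⊗ u) ⊗ m ⊗ (r(m) ⊗ u)))  →  r(s(r(r(q)), r(k ⊗ q ⊗ q), m ⊗ q ⊗ r(m)))
  Unit:  drop u
  Order the arguments:  r(s(r(r(q)), r(k ⊗ q ⊗ q), m ⊗ q ⊗ r(m)))
Right:  r(s(u ⊗ ((q ⊗ r(m)) ⊗ (m ⊗ u)), r((q ⊗ k) ⊗ (u ⊗ q)), r(r(u ⊗ q))))
  Work inside:  u ⊗ ((q ⊗ r(m)) ⊗ (m ⊗ u))
  Flatten:  u ⊗ q ⊗ r(m) ⊗ m ⊗ u
  Units out:  drop u (×2)
  Sort arguments:  m ⊗ q ⊗ r(m)
  Put back:  r(s(m ⊗ q ⊗ r(m), r(k ⊗ q ⊗ q), r(r(q))))

Answer: no — r(s(r(r(q)), r(k ⊗ q ⊗ q), m ⊗ q ⊗ r(m))) vs r(s(m ⊗ q ⊗ r(m), r(k ⊗ q ⊗ q), r(r(q))))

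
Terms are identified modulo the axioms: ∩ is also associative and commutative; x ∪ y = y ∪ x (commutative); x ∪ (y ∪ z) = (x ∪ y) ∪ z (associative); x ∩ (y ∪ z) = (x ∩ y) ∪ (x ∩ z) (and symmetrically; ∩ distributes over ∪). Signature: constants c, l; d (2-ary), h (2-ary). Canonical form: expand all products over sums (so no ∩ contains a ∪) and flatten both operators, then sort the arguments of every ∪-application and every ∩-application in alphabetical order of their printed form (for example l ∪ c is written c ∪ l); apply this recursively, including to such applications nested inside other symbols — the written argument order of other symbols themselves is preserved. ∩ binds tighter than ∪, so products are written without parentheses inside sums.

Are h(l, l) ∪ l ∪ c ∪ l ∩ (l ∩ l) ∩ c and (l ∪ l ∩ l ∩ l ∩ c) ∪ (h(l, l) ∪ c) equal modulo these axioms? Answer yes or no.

Left:  h(l, l) ∪ l ∪ c ∪ l ∩ (l ∩ l) ∩ c
  Flatten:  h(l, l) ∪ l ∪ c ∪ c ∩ l ∩ l ∩ l
  Sort:  c ∪ c ∩ l ∩ l ∩ l ∪ h(l, l) ∪ l
Right:  (l ∪ l ∩ l ∩ l ∩ c) ∪ (h(l, l) ∪ c)
  Un-nest:  l ∪ c ∩ l ∩ l ∩ l ∪ h(l, l) ∪ c
  Sort:  c ∪ c ∩ l ∩ l ∩ l ∪ h(l, l) ∪ l

Answer: yes — both canonical forms are c ∪ c ∩ l ∩ l ∩ l ∪ h(l, l) ∪ l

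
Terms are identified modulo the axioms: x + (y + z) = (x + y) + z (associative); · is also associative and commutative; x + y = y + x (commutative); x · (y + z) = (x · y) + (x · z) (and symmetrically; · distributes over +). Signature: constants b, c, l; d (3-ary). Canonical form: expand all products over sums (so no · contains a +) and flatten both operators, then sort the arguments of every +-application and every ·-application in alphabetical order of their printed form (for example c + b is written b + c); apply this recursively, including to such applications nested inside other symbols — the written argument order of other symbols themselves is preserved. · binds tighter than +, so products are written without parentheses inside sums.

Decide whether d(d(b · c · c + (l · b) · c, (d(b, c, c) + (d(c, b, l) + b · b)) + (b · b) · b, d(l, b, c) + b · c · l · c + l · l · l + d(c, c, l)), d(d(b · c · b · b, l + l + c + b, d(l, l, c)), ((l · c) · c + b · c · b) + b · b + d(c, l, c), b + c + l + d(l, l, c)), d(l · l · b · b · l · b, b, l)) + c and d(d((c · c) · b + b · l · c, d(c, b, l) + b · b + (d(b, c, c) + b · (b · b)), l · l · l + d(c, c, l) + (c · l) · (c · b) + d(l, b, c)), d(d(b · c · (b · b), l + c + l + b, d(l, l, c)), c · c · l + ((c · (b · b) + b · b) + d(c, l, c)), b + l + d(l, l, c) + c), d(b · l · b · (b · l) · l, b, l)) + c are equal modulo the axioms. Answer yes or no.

Answer: yes — both canonical forms are c + d(d(b · c · c + b · c · l, b · b + b · b · b + d(b, c, c) + d(c, b, l), b · c · c · l + d(c, c, l) + d(l, b, c) + l · l · l), d(d(b · b · b · c, b + c + l + l, d(l, l, c)), b · b + b · b · c + c · c · l + d(c, l, c), b + c + d(l, l, c) + l), d(b · b · b · l · l · l, b, l))

Derivation:
Left:  d(d(b · c · c + (l · b) · c, (d(b, c, c) + (d(c, b, l) + b · b)) + (b · b) · b, d(l, b, c) + b · c · l · c + l · l · l + d(c, c, l)), d(d(b · c · b · b, l + l + c + b, d(l, l, c)), ((l · c) · c + b · c · b) + b · b + d(c, l, c), b + c + l + d(l, l, c)), d(l · l · b · b · l · b, b, l)) + c
  Flatten:  d(d(b · c · c + b · c · l, b · b + b · b · b + d(b, c, c) + d(c, b, l), b · c · c · l + d(c, c, l) + d(l, b, c) + l · l · l), d(d(b · b · b · c, b + c + l + l, d(l, l, c)), b · b + b · b · c + c · c · l + d(c, l, c), b + c + d(l, l, c) + l), d(b · b · b · l · l · l, b, l)) + c
  Order the arguments:  c + d(d(b · c · c + b · c · l, b · b + b · b · b + d(b, c, c) + d(c, b, l), b · c · c · l + d(c, c, l) + d(l, b, c) + l · l · l), d(d(b · b · b · c, b + c + l + l, d(l, l, c)), b · b + b · b · c + c · c · l + d(c, l, c), b + c + d(l, l, c) + l), d(b · b · b · l · l · l, b, l))
Right:  d(d((c · c) · b + b · l · c, d(c, b, l) + b · b + (d(b, c, c) + b · (b · b)), l · l · l + d(c, c, l) + (c · l) · (c · b) + d(l, b, c)), d(d(b · c · (b · b), l + c + l + b, d(l, l, c)), c · c · l + ((c · (b · b) + b · b) + d(c, l, c)), b + l + d(l, l, c) + c), d(b · l · b · (b · l) · l, b, l)) + c
  Merge nested applications:  d(d(b · c · c + b · c · l, b · b + b · b · b + d(b, c, c) + d(c, b, l), b · c · c · l + d(c, c, l) + d(l, b, c) + l · l · l), d(d(b · b · b · c, b + c + l + l, d(l, l, c)), b · b + b · b · c + c · c · l + d(c, l, c), b + c + d(l, l, c) + l), d(b · b · b · l · l · l, b, l)) + c
  Sort arguments:  c + d(d(b · c · c + b · c · l, b · b + b · b · b + d(b, c, c) + d(c, b, l), b · c · c · l + d(c, c, l) + d(l, b, c) + l · l · l), d(d(b · b · b · c, b + c + l + l, d(l, l, c)), b · b + b · b · c + c · c · l + d(c, l, c), b + c + d(l, l, c) + l), d(b · b · b · l · l · l, b, l))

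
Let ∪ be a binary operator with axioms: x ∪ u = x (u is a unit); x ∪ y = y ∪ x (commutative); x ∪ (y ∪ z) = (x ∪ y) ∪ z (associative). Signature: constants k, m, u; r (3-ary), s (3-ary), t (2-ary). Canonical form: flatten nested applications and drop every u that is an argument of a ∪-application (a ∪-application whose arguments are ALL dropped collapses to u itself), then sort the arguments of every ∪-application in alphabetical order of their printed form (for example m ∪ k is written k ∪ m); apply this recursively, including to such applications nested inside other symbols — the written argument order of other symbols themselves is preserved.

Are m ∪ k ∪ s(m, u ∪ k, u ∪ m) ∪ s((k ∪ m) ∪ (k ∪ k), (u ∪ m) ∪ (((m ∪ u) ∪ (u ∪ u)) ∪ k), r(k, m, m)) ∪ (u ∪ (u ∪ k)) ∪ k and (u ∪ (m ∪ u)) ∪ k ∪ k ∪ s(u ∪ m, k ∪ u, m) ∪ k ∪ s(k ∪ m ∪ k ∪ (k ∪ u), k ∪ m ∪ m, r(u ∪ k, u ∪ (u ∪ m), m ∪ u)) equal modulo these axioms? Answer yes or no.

Answer: yes — both canonical forms are k ∪ k ∪ k ∪ m ∪ s(k ∪ k ∪ k ∪ m, k ∪ m ∪ m, r(k, m, m)) ∪ s(m, k, m)

Derivation:
Left:  m ∪ k ∪ s(m, u ∪ k, u ∪ m) ∪ s((k ∪ m) ∪ (k ∪ k), (u ∪ m) ∪ (((m ∪ u) ∪ (u ∪ u)) ∪ k), r(k, m, m)) ∪ (u ∪ (u ∪ k)) ∪ k
  Merge nested applications:  m ∪ k ∪ s(m, u ∪ k, u ∪ m) ∪ s((k ∪ m) ∪ (k ∪ k), (u ∪ m) ∪ (((m ∪ u) ∪ (u ∪ u)) ∪ k), r(k, m, m)) ∪ u ∪ u ∪ k ∪ k
  Canonicalize subterm:  s(m, u ∪ k, u ∪ m)  →  s(m, k, m)
  Inside:  s((k ∪ m) ∪ (k ∪ k), (u ∪ m) ∪ (((m ∪ u) ∪ (u ∪ u)) ∪ k), r(k, m, m))  →  s(k ∪ k ∪ k ∪ m, k ∪ m ∪ m, r(k, m, m))
  Drop the unit:  drop u (×2)
  Sort arguments:  k ∪ k ∪ k ∪ m ∪ s(k ∪ k ∪ k ∪ m, k ∪ m ∪ m, r(k, m, m)) ∪ s(m, k, m)
Right:  (u ∪ (m ∪ u)) ∪ k ∪ k ∪ s(u ∪ m, k ∪ u, m) ∪ k ∪ s(k ∪ m ∪ k ∪ (k ∪ u), k ∪ m ∪ m, r(u ∪ k, u ∪ (u ∪ m), m ∪ u))
  Un-nest:  u ∪ m ∪ u ∪ k ∪ k ∪ s(u ∪ m, k ∪ u, m) ∪ k ∪ s(k ∪ m ∪ k ∪ (k ∪ u), k ∪ m ∪ m, r(u ∪ k, u ∪ (u ∪ m), m ∪ u))
  Simplify inside:  s(u ∪ m, k ∪ u, m)  →  s(m, k, m)
  Canonicalize subterm:  s(k ∪ m ∪ k ∪ (k ∪ u), k ∪ m ∪ m, r(u ∪ k, u ∪ (u ∪ m), m ∪ u))  →  s(k ∪ k ∪ k ∪ m, k ∪ m ∪ m, r(k, m, m))
  Unit:  drop u (×2)
  Sort arguments:  k ∪ k ∪ k ∪ m ∪ s(k ∪ k ∪ k ∪ m, k ∪ m ∪ m, r(k, m, m)) ∪ s(m, k, m)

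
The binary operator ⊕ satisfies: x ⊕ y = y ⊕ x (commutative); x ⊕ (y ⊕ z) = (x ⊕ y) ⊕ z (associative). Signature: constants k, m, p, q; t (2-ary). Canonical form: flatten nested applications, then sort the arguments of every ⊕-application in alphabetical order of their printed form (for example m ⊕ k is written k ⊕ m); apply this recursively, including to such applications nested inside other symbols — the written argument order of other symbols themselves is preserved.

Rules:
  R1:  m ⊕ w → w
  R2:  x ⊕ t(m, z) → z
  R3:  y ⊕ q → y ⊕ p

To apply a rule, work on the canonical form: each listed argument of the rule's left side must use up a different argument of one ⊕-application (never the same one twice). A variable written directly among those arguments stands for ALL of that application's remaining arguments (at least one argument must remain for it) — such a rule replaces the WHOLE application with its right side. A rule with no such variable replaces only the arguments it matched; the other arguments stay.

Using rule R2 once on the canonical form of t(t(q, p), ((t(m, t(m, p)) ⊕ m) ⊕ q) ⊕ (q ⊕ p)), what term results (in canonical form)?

Answer: t(t(q, p), t(m, p))

Derivation:
Canonical form:  t(t(q, p), m ⊕ p ⊕ q ⊕ q ⊕ t(m, t(m, p)))
Apply R2:  consuming t(m, t(m, p));  x := m ⊕ p ⊕ q ⊕ q, z := t(m, p)
The extension variable absorbs all remaining arguments, so the whole application is rewritten.
Giving:  t(t(q, p), t(m, p))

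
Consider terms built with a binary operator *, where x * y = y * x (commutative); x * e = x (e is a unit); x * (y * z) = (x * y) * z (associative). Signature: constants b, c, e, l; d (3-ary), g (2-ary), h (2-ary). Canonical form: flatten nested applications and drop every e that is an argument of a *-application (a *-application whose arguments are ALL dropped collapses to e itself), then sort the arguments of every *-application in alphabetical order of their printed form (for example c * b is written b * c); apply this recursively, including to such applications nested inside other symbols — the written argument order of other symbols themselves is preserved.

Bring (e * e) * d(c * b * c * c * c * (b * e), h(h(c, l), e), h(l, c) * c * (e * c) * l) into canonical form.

Un-nest:  e * e * d(c * b * c * c * c * (b * e), h(h(c, l), e), h(l, c) * c * (e * c) * l)
Canonicalize subterm:  d(c * b * c * c * c * (b * e), h(h(c, l), e), h(l, c) * c * (e * c) * l)  →  d(b * b * c * c * c * c, h(h(c, l), e), c * c * h(l, c) * l)
Unit:  drop e (×2)
Sort:  d(b * b * c * c * c * c, h(h(c, l), e), c * c * h(l, c) * l)

Answer: d(b * b * c * c * c * c, h(h(c, l), e), c * c * h(l, c) * l)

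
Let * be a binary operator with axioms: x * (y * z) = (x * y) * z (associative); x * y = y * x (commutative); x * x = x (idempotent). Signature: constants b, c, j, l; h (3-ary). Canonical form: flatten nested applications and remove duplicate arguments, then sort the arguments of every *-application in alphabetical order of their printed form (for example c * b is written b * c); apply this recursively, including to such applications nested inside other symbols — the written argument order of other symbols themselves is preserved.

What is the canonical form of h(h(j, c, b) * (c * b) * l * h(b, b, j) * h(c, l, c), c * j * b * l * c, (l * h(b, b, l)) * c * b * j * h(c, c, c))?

Work inside:  h(j, c, b) * (c * b) * l * h(b, b, j) * h(c, l, c)
Merge nested applications:  h(j, c, b) * c * b * l * h(b, b, j) * h(c, l, c)
Sort arguments:  b * c * h(b, b, j) * h(c, l, c) * h(j, c, b) * l
Put back:  h(b * c * h(b, b, j) * h(c, l, c) * h(j, c, b) * l, b * c * j * l, b * c * h(b, b, l) * h(c, c, c) * j * l)

Answer: h(b * c * h(b, b, j) * h(c, l, c) * h(j, c, b) * l, b * c * j * l, b * c * h(b, b, l) * h(c, c, c) * j * l)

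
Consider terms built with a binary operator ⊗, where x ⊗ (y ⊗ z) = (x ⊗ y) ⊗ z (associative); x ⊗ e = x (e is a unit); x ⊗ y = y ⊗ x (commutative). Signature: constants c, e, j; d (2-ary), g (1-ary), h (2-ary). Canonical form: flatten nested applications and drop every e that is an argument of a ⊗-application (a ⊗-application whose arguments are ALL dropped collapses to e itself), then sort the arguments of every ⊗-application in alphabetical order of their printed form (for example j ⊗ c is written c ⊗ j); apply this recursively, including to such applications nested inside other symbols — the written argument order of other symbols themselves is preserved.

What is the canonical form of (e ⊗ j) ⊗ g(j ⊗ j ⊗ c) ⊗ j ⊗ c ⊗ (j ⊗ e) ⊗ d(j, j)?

Answer: c ⊗ d(j, j) ⊗ g(c ⊗ j ⊗ j) ⊗ j ⊗ j ⊗ j

Derivation:
Merge nested applications:  e ⊗ j ⊗ g(j ⊗ j ⊗ c) ⊗ j ⊗ c ⊗ j ⊗ e ⊗ d(j, j)
Canonicalize subterm:  g(j ⊗ j ⊗ c)  →  g(c ⊗ j ⊗ j)
Unit:  drop e (×2)
Sort:  c ⊗ d(j, j) ⊗ g(c ⊗ j ⊗ j) ⊗ j ⊗ j ⊗ j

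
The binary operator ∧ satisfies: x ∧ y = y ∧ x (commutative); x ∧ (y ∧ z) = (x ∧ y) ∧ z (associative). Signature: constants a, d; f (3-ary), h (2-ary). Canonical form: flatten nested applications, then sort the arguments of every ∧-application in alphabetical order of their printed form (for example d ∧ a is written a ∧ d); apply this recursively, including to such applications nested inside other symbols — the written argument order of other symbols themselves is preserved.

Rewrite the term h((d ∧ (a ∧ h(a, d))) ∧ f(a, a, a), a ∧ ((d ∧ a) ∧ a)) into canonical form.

Work inside:  (d ∧ (a ∧ h(a, d))) ∧ f(a, a, a)
Merge nested applications:  d ∧ a ∧ h(a, d) ∧ f(a, a, a)
Sort:  a ∧ d ∧ f(a, a, a) ∧ h(a, d)
Put back:  h(a ∧ d ∧ f(a, a, a) ∧ h(a, d), a ∧ a ∧ a ∧ d)

Answer: h(a ∧ d ∧ f(a, a, a) ∧ h(a, d), a ∧ a ∧ a ∧ d)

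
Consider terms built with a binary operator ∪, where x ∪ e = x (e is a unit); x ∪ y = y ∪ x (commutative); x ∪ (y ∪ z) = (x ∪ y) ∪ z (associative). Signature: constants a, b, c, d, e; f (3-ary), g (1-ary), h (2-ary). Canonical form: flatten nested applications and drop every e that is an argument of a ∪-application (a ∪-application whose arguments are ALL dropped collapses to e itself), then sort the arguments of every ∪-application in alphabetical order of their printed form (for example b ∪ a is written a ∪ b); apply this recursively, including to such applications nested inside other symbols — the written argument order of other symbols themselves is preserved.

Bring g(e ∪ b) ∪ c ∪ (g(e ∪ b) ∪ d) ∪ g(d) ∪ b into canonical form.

Flatten:  g(e ∪ b) ∪ c ∪ g(e ∪ b) ∪ d ∪ g(d) ∪ b
Simplify inside:  g(e ∪ b)  →  g(b)
Inside:  g(e ∪ b)  →  g(b)
Sort:  b ∪ c ∪ d ∪ g(b) ∪ g(b) ∪ g(d)

Answer: b ∪ c ∪ d ∪ g(b) ∪ g(b) ∪ g(d)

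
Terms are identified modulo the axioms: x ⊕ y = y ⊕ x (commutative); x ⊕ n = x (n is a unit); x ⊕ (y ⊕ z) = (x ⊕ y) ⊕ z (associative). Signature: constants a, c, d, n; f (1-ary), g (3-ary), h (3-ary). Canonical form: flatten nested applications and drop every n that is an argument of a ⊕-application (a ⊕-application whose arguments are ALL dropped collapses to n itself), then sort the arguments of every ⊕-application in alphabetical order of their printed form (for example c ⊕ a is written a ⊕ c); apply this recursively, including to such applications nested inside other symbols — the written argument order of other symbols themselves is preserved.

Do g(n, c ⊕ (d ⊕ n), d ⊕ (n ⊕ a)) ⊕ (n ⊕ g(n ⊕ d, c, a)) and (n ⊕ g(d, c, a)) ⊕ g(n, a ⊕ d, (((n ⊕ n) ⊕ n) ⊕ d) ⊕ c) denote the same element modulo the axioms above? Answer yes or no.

Answer: no — g(d, c, a) ⊕ g(n, c ⊕ d, a ⊕ d) vs g(d, c, a) ⊕ g(n, a ⊕ d, c ⊕ d)

Derivation:
Left:  g(n, c ⊕ (d ⊕ n), d ⊕ (n ⊕ a)) ⊕ (n ⊕ g(n ⊕ d, c, a))
  Merge nested applications:  g(n, c ⊕ (d ⊕ n), d ⊕ (n ⊕ a)) ⊕ n ⊕ g(n ⊕ d, c, a)
  Simplify inside:  g(n, c ⊕ (d ⊕ n), d ⊕ (n ⊕ a))  →  g(n, c ⊕ d, a ⊕ d)
  Simplify inside:  g(n ⊕ d, c, a)  →  g(d, c, a)
  Drop the unit:  drop n
  Sort:  g(d, c, a) ⊕ g(n, c ⊕ d, a ⊕ d)
Right:  (n ⊕ g(d, c, a)) ⊕ g(n, a ⊕ d, (((n ⊕ n) ⊕ n) ⊕ d) ⊕ c)
  Flatten:  n ⊕ g(d, c, a) ⊕ g(n, a ⊕ d, (((n ⊕ n) ⊕ n) ⊕ d) ⊕ c)
  Canonicalize subterm:  g(n, a ⊕ d, (((n ⊕ n) ⊕ n) ⊕ d) ⊕ c)  →  g(n, a ⊕ d, c ⊕ d)
  Drop the unit:  drop n
  Sort:  g(d, c, a) ⊕ g(n, a ⊕ d, c ⊕ d)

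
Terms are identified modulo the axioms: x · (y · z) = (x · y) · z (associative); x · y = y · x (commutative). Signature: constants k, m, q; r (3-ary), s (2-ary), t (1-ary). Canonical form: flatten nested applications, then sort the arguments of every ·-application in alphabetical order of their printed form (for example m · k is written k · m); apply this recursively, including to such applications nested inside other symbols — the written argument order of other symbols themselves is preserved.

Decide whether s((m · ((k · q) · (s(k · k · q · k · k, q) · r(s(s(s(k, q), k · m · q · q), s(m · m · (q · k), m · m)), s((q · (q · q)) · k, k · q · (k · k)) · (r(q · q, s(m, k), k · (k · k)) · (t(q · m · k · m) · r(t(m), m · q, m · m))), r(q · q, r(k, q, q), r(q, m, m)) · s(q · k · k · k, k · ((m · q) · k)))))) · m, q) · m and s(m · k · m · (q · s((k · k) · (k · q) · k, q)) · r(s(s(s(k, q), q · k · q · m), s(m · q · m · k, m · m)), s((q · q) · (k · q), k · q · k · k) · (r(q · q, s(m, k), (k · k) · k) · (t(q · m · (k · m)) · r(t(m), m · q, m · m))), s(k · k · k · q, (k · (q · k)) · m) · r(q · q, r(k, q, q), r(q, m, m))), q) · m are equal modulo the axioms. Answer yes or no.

Left:  s((m · ((k · q) · (s(k · k · q · k · k, q) · r(s(s(s(k, q), k · m · q · q), s(m · m · (q · k), m · m)), s((q · (q · q)) · k, k · q · (k · k)) · (r(q · q, s(m, k), k · (k · k)) · (t(q · m · k · m) · r(t(m), m · q, m · m))), r(q · q, r(k, q, q), r(q, m, m)) · s(q · k · k · k, k · ((m · q) · k)))))) · m, q) · m
  Simplify inside:  s((m · ((k · q) · (s(k · k · q · k · k, q) · r(s(s(s(k, q), k · m · q · q), s(m · m · (q · k), m · m)), s((q · (q · q)) · k, k · q · (k · k)) · (r(q · q, s(m, k), k · (k · k)) · (t(q · m · k · m) · r(t(m), m · q, m · m))), r(q · q, r(k, q, q), r(q, m, m)) · s(q · k · k · k, k · ((m · q) · k)))))) · m, q)  →  s(k · m · m · q · r(s(s(s(k, q), k · m · q · q), s(k · m · m · q, m · m)), r(q · q, s(m, k), k · k · k) · r(t(m), m · q, m · m) · s(k · q · q · q, k · k · k · q) · t(k · m · m · q), r(q · q, r(k, q, q), r(q, m, m)) · s(k · k · k · q, k · k · m · q)) · s(k · k · k · k · q, q), q)
  Sort:  m · s(k · m · m · q · r(s(s(s(k, q), k · m · q · q), s(k · m · m · q, m · m)), r(q · q, s(m, k), k · k · k) · r(t(m), m · q, m · m) · s(k · q · q · q, k · k · k · q) · t(k · m · m · q), r(q · q, r(k, q, q), r(q, m, m)) · s(k · k · k · q, k · k · m · q)) · s(k · k · k · k · q, q), q)
Right:  s(m · k · m · (q · s((k · k) · (k · q) · k, q)) · r(s(s(s(k, q), q · k · q · m), s(m · q · m · k, m · m)), s((q · q) · (k · q), k · q · k · k) · (r(q · q, s(m, k), (k · k) · k) · (t(q · m · (k · m)) · r(t(m), m · q, m · m))), s(k · k · k · q, (k · (q · k)) · m) · r(q · q, r(k, q, q), r(q, m, m))), q) · m
  Inside:  s(m · k · m · (q · s((k · k) · (k · q) · k, q)) · r(s(s(s(k, q), q · k · q · m), s(m · q · m · k, m · m)), s((q · q) · (k · q), k · q · k · k) · (r(q · q, s(m, k), (k · k) · k) · (t(q · m · (k · m)) · r(t(m), m · q, m · m))), s(k · k · k · q, (k · (q · k)) · m) · r(q · q, r(k, q, q), r(q, m, m))), q)  →  s(k · m · m · q · r(s(s(s(k, q), k · m · q · q), s(k · m · m · q, m · m)), r(q · q, s(m, k), k · k · k) · r(t(m), m · q, m · m) · s(k · q · q · q, k · k · k · q) · t(k · m · m · q), r(q · q, r(k, q, q), r(q, m, m)) · s(k · k · k · q, k · k · m · q)) · s(k · k · k · k · q, q), q)
  Sort arguments:  m · s(k · m · m · q · r(s(s(s(k, q), k · m · q · q), s(k · m · m · q, m · m)), r(q · q, s(m, k), k · k · k) · r(t(m), m · q, m · m) · s(k · q · q · q, k · k · k · q) · t(k · m · m · q), r(q · q, r(k, q, q), r(q, m, m)) · s(k · k · k · q, k · k · m · q)) · s(k · k · k · k · q, q), q)

Answer: yes — both canonical forms are m · s(k · m · m · q · r(s(s(s(k, q), k · m · q · q), s(k · m · m · q, m · m)), r(q · q, s(m, k), k · k · k) · r(t(m), m · q, m · m) · s(k · q · q · q, k · k · k · q) · t(k · m · m · q), r(q · q, r(k, q, q), r(q, m, m)) · s(k · k · k · q, k · k · m · q)) · s(k · k · k · k · q, q), q)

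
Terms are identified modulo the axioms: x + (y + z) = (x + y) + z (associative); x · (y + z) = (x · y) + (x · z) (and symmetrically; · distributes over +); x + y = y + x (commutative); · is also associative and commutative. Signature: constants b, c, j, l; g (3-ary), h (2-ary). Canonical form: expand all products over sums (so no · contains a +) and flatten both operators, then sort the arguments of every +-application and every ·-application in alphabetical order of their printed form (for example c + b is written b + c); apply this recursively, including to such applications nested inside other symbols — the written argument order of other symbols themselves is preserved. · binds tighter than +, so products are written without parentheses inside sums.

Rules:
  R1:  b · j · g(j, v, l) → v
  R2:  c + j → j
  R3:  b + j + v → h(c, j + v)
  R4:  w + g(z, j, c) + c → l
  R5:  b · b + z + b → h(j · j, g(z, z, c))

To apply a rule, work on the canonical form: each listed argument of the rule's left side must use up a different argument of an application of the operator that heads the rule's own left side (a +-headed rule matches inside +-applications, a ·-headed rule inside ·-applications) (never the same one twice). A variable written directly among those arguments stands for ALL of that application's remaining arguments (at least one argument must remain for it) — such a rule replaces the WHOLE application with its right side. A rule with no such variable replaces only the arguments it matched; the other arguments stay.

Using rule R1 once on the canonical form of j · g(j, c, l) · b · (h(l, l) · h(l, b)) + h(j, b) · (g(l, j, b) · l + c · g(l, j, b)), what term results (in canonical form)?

Answer: c · g(l, j, b) · h(j, b) + c · h(l, b) · h(l, l) + g(l, j, b) · h(j, b) · l

Derivation:
Canonical form:  b · g(j, c, l) · h(l, b) · h(l, l) · j + c · g(l, j, b) · h(j, b) + g(l, j, b) · h(j, b) · l
Apply R1:  consuming b, g(j, c, l), j;  v := c
New term:  c · g(l, j, b) · h(j, b) + c · h(l, b) · h(l, l) + g(l, j, b) · h(j, b) · l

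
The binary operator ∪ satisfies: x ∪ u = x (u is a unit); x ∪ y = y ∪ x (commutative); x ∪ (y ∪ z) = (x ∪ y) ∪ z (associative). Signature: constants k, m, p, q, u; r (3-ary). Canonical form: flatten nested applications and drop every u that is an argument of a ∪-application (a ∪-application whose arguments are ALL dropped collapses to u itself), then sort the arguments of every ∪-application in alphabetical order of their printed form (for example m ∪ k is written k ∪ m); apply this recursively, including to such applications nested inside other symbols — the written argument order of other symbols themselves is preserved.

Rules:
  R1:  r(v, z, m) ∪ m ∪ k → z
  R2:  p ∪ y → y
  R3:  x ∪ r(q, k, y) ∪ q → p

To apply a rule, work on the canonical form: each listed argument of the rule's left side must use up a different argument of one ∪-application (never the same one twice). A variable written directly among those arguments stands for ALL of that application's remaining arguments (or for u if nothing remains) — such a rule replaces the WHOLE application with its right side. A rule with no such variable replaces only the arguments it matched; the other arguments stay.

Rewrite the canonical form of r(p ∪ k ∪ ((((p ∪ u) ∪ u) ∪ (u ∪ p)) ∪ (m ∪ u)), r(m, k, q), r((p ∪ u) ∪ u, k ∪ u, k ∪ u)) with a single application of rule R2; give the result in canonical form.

Canonical form:  r(k ∪ m ∪ p ∪ p ∪ p, r(m, k, q), r(p, k, k))
R2 matches:  uses p;  y := k ∪ m ∪ p ∪ p
Every leftover argument binds to the variable; the entire application is replaced.
Giving:  r(k ∪ m ∪ p ∪ p, r(m, k, q), r(p, k, k))

Answer: r(k ∪ m ∪ p ∪ p, r(m, k, q), r(p, k, k))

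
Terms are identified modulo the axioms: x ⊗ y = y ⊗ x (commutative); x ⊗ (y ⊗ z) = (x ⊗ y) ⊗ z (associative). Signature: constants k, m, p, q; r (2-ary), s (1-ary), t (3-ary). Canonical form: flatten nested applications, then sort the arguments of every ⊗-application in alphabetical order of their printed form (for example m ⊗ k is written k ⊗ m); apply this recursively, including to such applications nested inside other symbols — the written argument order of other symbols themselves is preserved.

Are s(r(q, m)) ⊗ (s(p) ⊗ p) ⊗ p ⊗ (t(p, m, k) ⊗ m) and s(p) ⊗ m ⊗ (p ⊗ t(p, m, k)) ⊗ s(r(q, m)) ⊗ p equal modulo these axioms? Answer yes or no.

Left:  s(r(q, m)) ⊗ (s(p) ⊗ p) ⊗ p ⊗ (t(p, m, k) ⊗ m)
  Flatten:  s(r(q, m)) ⊗ s(p) ⊗ p ⊗ p ⊗ t(p, m, k) ⊗ m
  Sort arguments:  m ⊗ p ⊗ p ⊗ s(p) ⊗ s(r(q, m)) ⊗ t(p, m, k)
Right:  s(p) ⊗ m ⊗ (p ⊗ t(p, m, k)) ⊗ s(r(q, m)) ⊗ p
  Merge nested applications:  s(p) ⊗ m ⊗ p ⊗ t(p, m, k) ⊗ s(r(q, m)) ⊗ p
  Sort:  m ⊗ p ⊗ p ⊗ s(p) ⊗ s(r(q, m)) ⊗ t(p, m, k)

Answer: yes — both canonical forms are m ⊗ p ⊗ p ⊗ s(p) ⊗ s(r(q, m)) ⊗ t(p, m, k)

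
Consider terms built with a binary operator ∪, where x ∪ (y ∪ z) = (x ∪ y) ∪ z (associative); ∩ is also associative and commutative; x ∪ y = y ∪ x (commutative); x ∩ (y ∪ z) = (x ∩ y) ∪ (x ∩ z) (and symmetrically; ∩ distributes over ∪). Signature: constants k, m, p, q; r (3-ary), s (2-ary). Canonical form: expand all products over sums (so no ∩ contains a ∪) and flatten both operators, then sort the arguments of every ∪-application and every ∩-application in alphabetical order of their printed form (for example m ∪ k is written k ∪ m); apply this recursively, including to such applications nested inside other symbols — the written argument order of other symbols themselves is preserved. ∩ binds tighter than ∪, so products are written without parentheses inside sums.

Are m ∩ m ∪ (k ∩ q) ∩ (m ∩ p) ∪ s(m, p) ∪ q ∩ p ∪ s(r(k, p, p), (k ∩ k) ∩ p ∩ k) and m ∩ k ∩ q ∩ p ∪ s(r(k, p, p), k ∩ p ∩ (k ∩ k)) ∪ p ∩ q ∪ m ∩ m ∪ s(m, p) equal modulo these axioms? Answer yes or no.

Answer: yes — both canonical forms are k ∩ m ∩ p ∩ q ∪ m ∩ m ∪ p ∩ q ∪ s(m, p) ∪ s(r(k, p, p), k ∩ k ∩ k ∩ p)

Derivation:
Left:  m ∩ m ∪ (k ∩ q) ∩ (m ∩ p) ∪ s(m, p) ∪ q ∩ p ∪ s(r(k, p, p), (k ∩ k) ∩ p ∩ k)
  Un-nest:  m ∩ m ∪ k ∩ m ∩ p ∩ q ∪ s(m, p) ∪ p ∩ q ∪ s(r(k, p, p), k ∩ k ∩ k ∩ p)
  Sort:  k ∩ m ∩ p ∩ q ∪ m ∩ m ∪ p ∩ q ∪ s(m, p) ∪ s(r(k, p, p), k ∩ k ∩ k ∩ p)
Right:  m ∩ k ∩ q ∩ p ∪ s(r(k, p, p), k ∩ p ∩ (k ∩ k)) ∪ p ∩ q ∪ m ∩ m ∪ s(m, p)
  Flatten:  k ∩ m ∩ p ∩ q ∪ s(r(k, p, p), k ∩ k ∩ k ∩ p) ∪ p ∩ q ∪ m ∩ m ∪ s(m, p)
  Sort arguments:  k ∩ m ∩ p ∩ q ∪ m ∩ m ∪ p ∩ q ∪ s(m, p) ∪ s(r(k, p, p), k ∩ k ∩ k ∩ p)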